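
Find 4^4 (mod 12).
4 = 4 (binary 100). Repeated squaring mod 12: 4^1 ≡ 4; 4^2 ≡ 4² = 16 ≡ 4; 4^4 ≡ 4² = 16 ≡ 4. So 4^4 ≡ 4 (mod 12).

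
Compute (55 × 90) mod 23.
5

(55 × 90) = 4950
4950 mod 23 = 5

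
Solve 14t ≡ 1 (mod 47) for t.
14^(-1) ≡ 37 (mod 47). Verification: 14 × 37 = 518 ≡ 1 (mod 47)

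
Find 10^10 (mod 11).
10 = 8 + 2 (binary 1010). Repeated squaring mod 11: 10^1 ≡ 10; 10^2 ≡ 10² = 100 ≡ 1; 10^4 ≡ 1² = 1 ≡ 1; 10^8 ≡ 1² = 1 ≡ 1. Multiply: 10^10 = 10^8 × 10^2 ≡ 1 × 1 (mod 11): 1 × 1 = 1 ≡ 1. So 10^10 ≡ 1 (mod 11).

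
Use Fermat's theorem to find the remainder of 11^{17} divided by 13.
7

By Fermat's Little Theorem, a^(p-1) ≡ 1 (mod p) for prime p and gcd(a, p) = 1
Here p = 13, so 11^12 ≡ 1 (mod 13)
We can reduce the exponent: 17 mod 12 = 5
So 11^17 ≡ 11^5 (mod 13)
Computing: 11^5 mod 13 = 7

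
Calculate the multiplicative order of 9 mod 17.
Powers of 9 mod 17: 9^1≡9, 9^2≡13, 9^3≡15, 9^4≡16, 9^5≡8, 9^6≡4, 9^7≡2, 9^8≡1. Order = 8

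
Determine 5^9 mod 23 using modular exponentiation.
9 = 8 + 1 (binary 1001). Repeated squaring mod 23: 5^1 ≡ 5; 5^2 ≡ 5² = 25 ≡ 2; 5^4 ≡ 2² = 4 ≡ 4; 5^8 ≡ 4² = 16 ≡ 16. Multiply: 5^9 = 5^8 × 5^1 ≡ 16 × 5 (mod 23): 16 × 5 = 80 ≡ 11. So 5^9 ≡ 11 (mod 23).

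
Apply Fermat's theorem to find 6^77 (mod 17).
By Fermat: 6^{16} ≡ 1 (mod 17). 77 = 4×16 + 13. So 6^{77} ≡ 6^{13} ≡ 10 (mod 17)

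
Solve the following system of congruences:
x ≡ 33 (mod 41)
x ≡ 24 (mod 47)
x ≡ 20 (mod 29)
49233

Using the Chinese Remainder Theorem:
M = product of moduli = 55883
For equation 1: M_1 = 1363, 1363 ≡ 10 (mod 41), inverse of 1363 mod 41 is 37 (check: 10 × 37 = 370 ≡ 1 (mod 41))
For equation 2: M_2 = 1189, 1189 ≡ 14 (mod 47), inverse of 1189 mod 47 is 37 (check: 14 × 37 = 518 ≡ 1 (mod 47))
For equation 3: M_3 = 1927, 1927 ≡ 13 (mod 29), inverse of 1927 mod 29 is 9 (check: 13 × 9 = 117 ≡ 1 (mod 29))
Combine: x ≡ Σ r_i×M_i×(M_i⁻¹ mod m_i) = 33×1363×37 + 24×1189×37 + 20×1927×9 = 1664223 + 1055832 + 346860 = 3066915
3066915 mod 55883 = 49233
x ≡ 49233 (mod 55883)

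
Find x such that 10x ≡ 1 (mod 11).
10^(-1) ≡ 10 (mod 11). Verification: 10 × 10 = 100 ≡ 1 (mod 11)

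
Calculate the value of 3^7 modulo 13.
7 = 4 + 2 + 1 (binary 111). Repeated squaring mod 13: 3^1 ≡ 3; 3^2 ≡ 3² = 9 ≡ 9; 3^4 ≡ 9² = 81 ≡ 3. Multiply: 3^7 = 3^4 × 3^2 × 3^1 ≡ 3 × 9 × 3 (mod 13): 3 × 9 = 27 ≡ 1; 1 × 3 = 3 ≡ 3. So 3^7 ≡ 3 (mod 13).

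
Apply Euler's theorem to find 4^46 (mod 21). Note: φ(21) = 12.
By Euler: 4^{12} ≡ 1 (mod 21) since gcd(4, 21) = 1. 46 = 3×12 + 10. So 4^{46} ≡ 4^{10} ≡ 4 (mod 21)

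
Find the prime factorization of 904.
2^3 × 113

Divide by primes starting from smallest:
904 ÷ 2 = 452
452 ÷ 2 = 226
226 ÷ 2 = 113
113 ÷ 113 = 1

904 = 2^3 × 113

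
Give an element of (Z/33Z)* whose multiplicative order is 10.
2 has order 10 mod 33 since 2^{10} ≡ 1 (mod 33) and no smaller power works.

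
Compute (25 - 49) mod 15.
6

(25 - 49) = -24
-24 mod 15 = 6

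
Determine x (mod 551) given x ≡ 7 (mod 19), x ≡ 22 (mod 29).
254

Using the Chinese Remainder Theorem:
M = product of moduli = 551
For equation 1: M_1 = 29, 29 ≡ 10 (mod 19), inverse of 29 mod 19 is 2 (check: 10 × 2 = 20 ≡ 1 (mod 19))
For equation 2: M_2 = 19, 19 ≡ 19 (mod 29), inverse of 19 mod 29 is 26 (check: 19 × 26 = 494 ≡ 1 (mod 29))
Combine: x ≡ Σ r_i×M_i×(M_i⁻¹ mod m_i) = 7×29×2 + 22×19×26 = 406 + 10868 = 11274
11274 mod 551 = 254
x ≡ 254 (mod 551)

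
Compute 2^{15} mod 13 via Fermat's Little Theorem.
8

By Fermat's Little Theorem, a^(p-1) ≡ 1 (mod p) for prime p and gcd(a, p) = 1
Here p = 13, so 2^12 ≡ 1 (mod 13)
We can reduce the exponent: 15 mod 12 = 3
So 2^15 ≡ 2^3 (mod 13)
Computing: 2^3 mod 13 = 8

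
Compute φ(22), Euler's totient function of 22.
10

Prime factorization: 22 = 2 × 11
Using the formula φ(n) = n × Π(1 - 1/p) for each prime factor p:
φ(22) = 22 × (1 - 1/2) × (1 - 1/11)
φ(22) = 10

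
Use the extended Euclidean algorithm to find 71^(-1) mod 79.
Extended GCD: 71(-10) + 79(9) = 1. So 71^(-1) ≡ 69 ≡ 69 (mod 79). Verify: 71 × 69 = 4899 ≡ 1 (mod 79)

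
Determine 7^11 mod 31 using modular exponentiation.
Using repeated squaring. 11 = 8 + 2 + 1 (binary 1011). Repeated squaring mod 31: 7^1 ≡ 7; 7^2 ≡ 7² = 49 ≡ 18; 7^4 ≡ 18² = 324 ≡ 14; 7^8 ≡ 14² = 196 ≡ 10. Multiply: 7^11 = 7^8 × 7^2 × 7^1 ≡ 10 × 18 × 7 (mod 31): 10 × 18 = 180 ≡ 25; 25 × 7 = 175 ≡ 20. So 7^11 ≡ 20 (mod 31).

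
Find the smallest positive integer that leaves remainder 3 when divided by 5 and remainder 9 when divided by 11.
M = 5 × 11 = 55. M₁ = 11, y₁ ≡ 1 (mod 5). M₂ = 5, y₂ ≡ 9 (mod 11). z = 3×11×1 + 9×5×9 ≡ 53 (mod 55). The smallest positive such number is 53.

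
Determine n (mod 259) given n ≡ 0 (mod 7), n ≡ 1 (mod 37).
112

Using the Chinese Remainder Theorem:
M = product of moduli = 259
For equation 1: M_1 = 37, 37 ≡ 2 (mod 7), inverse of 37 mod 7 is 4 (check: 2 × 4 = 8 ≡ 1 (mod 7))
For equation 2: M_2 = 7, 7 ≡ 7 (mod 37), inverse of 7 mod 37 is 16 (check: 7 × 16 = 112 ≡ 1 (mod 37))
Combine: n ≡ Σ r_i×M_i×(M_i⁻¹ mod m_i) = 0×37×4 + 1×7×16 = 0 + 112 = 112
112 mod 259 = 112
n ≡ 112 (mod 259)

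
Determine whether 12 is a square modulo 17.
By Euler's criterion: 12^{8} ≡ 16 (mod 17). Since this equals -1 (≡ 16), 12 is not a QR.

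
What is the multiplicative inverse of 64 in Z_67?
64^(-1) ≡ 22 (mod 67). Verification: 64 × 22 = 1408 ≡ 1 (mod 67)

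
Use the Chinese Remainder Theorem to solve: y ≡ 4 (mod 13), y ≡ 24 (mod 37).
394

Using the Chinese Remainder Theorem:
M = product of moduli = 481
For equation 1: M_1 = 37, 37 ≡ 11 (mod 13), inverse of 37 mod 13 is 6 (check: 11 × 6 = 66 ≡ 1 (mod 13))
For equation 2: M_2 = 13, 13 ≡ 13 (mod 37), inverse of 13 mod 37 is 20 (check: 13 × 20 = 260 ≡ 1 (mod 37))
Combine: y ≡ Σ r_i×M_i×(M_i⁻¹ mod m_i) = 4×37×6 + 24×13×20 = 888 + 6240 = 7128
7128 mod 481 = 394
y ≡ 394 (mod 481)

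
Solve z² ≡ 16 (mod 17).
The square roots of 16 mod 17 are 4 and 13. Verify: 4² = 16 ≡ 16 (mod 17)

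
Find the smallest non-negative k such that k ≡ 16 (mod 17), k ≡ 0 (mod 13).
169

Using the Chinese Remainder Theorem:
M = product of moduli = 221
For equation 1: M_1 = 13, 13 ≡ 13 (mod 17), inverse of 13 mod 17 is 4 (check: 13 × 4 = 52 ≡ 1 (mod 17))
For equation 2: M_2 = 17, 17 ≡ 4 (mod 13), inverse of 17 mod 13 is 10 (check: 4 × 10 = 40 ≡ 1 (mod 13))
Combine: k ≡ Σ r_i×M_i×(M_i⁻¹ mod m_i) = 16×13×4 + 0×17×10 = 832 + 0 = 832
832 mod 221 = 169
k ≡ 169 (mod 221)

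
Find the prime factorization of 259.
7 × 37

Divide by primes starting from smallest:
259 ÷ 7 = 37
37 ÷ 37 = 1

259 = 7 × 37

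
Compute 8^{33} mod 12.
8

Using successive squaring:
Binary expansion of 33: 100001
Powers of 8 mod 12 (each is the square of the previous):
  8^1 ≡ 8 (mod 12)
  8^2 ≡ 8² = 64 ≡ 4 (mod 12)
  8^4 ≡ 4² = 16 ≡ 4 (mod 12)
  8^8 ≡ 4² = 16 ≡ 4 (mod 12)
  8^16 ≡ 4² = 16 ≡ 4 (mod 12)
  8^32 ≡ 4² = 16 ≡ 4 (mod 12)
33 = 32 + 1, so 8^33 = 8^32 × 8^1 ≡ 4 × 8 (mod 12)
Multiplying step by step:
  4 × 8 = 32 ≡ 8 (mod 12)
Result: 8^33 ≡ 8 (mod 12)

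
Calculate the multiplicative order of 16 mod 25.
Powers of 16 mod 25: 16^1≡16, 16^2≡6, 16^3≡21, 16^4≡11, 16^5≡1. Order = 5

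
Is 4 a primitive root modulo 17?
No

To verify, check if 4^(16/q) ≢ 1 (mod 17) for each prime divisor q of 16
Divisors of 16 = 16: [1, 2, 4, 8, 16]
  4^(16/2) = 4^8 ≡ 1 (mod 17)
Conclusion: 4 is not a primitive root modulo 17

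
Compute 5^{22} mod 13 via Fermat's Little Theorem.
12

By Fermat's Little Theorem, a^(p-1) ≡ 1 (mod p) for prime p and gcd(a, p) = 1
Here p = 13, so 5^12 ≡ 1 (mod 13)
We can reduce the exponent: 22 mod 12 = 10
So 5^22 ≡ 5^10 (mod 13)
Computing: 5^10 mod 13 = 12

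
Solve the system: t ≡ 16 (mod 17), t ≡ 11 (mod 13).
M = 17 × 13 = 221. M₁ = 13, y₁ ≡ 4 (mod 17). M₂ = 17, y₂ ≡ 10 (mod 13). t = 16×13×4 + 11×17×10 ≡ 50 (mod 221)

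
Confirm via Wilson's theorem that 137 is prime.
(136)! mod 137 = 136. Since this equals -1 (mod 137), Wilson confirms 137 is prime.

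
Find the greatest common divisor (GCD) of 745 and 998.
1

Using the Euclidean algorithm:
745 = 0 × 998 + 745
998 = 1 × 745 + 253
745 = 2 × 253 + 239
253 = 1 × 239 + 14
239 = 17 × 14 + 1
14 = 14 × 1 + 0

GCD(745, 998) = 1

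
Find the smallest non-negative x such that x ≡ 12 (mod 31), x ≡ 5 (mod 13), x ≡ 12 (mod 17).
6336

Using the Chinese Remainder Theorem:
M = product of moduli = 6851
For equation 1: M_1 = 221, 221 ≡ 4 (mod 31), inverse of 221 mod 31 is 8 (check: 4 × 8 = 32 ≡ 1 (mod 31))
For equation 2: M_2 = 527, 527 ≡ 7 (mod 13), inverse of 527 mod 13 is 2 (check: 7 × 2 = 14 ≡ 1 (mod 13))
For equation 3: M_3 = 403, 403 ≡ 12 (mod 17), inverse of 403 mod 17 is 10 (check: 12 × 10 = 120 ≡ 1 (mod 17))
Combine: x ≡ Σ r_i×M_i×(M_i⁻¹ mod m_i) = 12×221×8 + 5×527×2 + 12×403×10 = 21216 + 5270 + 48360 = 74846
74846 mod 6851 = 6336
x ≡ 6336 (mod 6851)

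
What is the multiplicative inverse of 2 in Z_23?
12

Using Extended Euclidean Algorithm:
gcd(2, 23) = 1
Bezout coefficients: 2 × -11 + 23 × 1 = 1
So 2 × -11 ≡ 1 (mod 23)
The inverse is -11 mod 23 = 12
Verification: 2 × 12 = 24 = 1 × 23 + 1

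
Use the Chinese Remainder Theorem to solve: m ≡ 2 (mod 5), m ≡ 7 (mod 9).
M = 5 × 9 = 45. M₁ = 9, y₁ ≡ 4 (mod 5). M₂ = 5, y₂ ≡ 2 (mod 9). m = 2×9×4 + 7×5×2 ≡ 7 (mod 45)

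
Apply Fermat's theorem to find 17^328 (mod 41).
By Fermat: 17^{40} ≡ 1 (mod 41). 328 ≡ 8 (mod 40). So 17^{328} ≡ 17^{8} ≡ 16 (mod 41)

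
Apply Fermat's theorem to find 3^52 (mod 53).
By Fermat's Little Theorem, 3^{52} ≡ 1 (mod 53) since 53 is prime and gcd(3, 53) = 1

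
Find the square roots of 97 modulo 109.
The square roots of 97 mod 109 are 73 and 36. Verify: 73² = 5329 ≡ 97 (mod 109)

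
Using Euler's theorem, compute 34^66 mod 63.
By Euler: 34^{36} ≡ 1 (mod 63) since gcd(34, 63) = 1. 66 = 1×36 + 30. So 34^{66} ≡ 34^{30} ≡ 1 (mod 63)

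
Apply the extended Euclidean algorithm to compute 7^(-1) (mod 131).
Extended GCD: 7(-56) + 131(3) = 1. So 7^(-1) ≡ 75 ≡ 75 (mod 131). Verify: 7 × 75 = 525 ≡ 1 (mod 131)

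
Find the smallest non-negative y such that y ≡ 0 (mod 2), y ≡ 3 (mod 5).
8

Using the Chinese Remainder Theorem:
M = product of moduli = 10
For equation 1: M_1 = 5, 5 ≡ 1 (mod 2), inverse of 5 mod 2 is 1 (check: 1 × 1 = 1 ≡ 1 (mod 2))
For equation 2: M_2 = 2, 2 ≡ 2 (mod 5), inverse of 2 mod 5 is 3 (check: 2 × 3 = 6 ≡ 1 (mod 5))
Combine: y ≡ Σ r_i×M_i×(M_i⁻¹ mod m_i) = 0×5×1 + 3×2×3 = 0 + 18 = 18
18 mod 10 = 8
y ≡ 8 (mod 10)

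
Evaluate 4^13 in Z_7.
Using Fermat: 4^{6} ≡ 1 (mod 7). 13 ≡ 1 (mod 6). So 4^{13} ≡ 4^{1} ≡ 4 (mod 7)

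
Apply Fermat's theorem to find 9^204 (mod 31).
By Fermat: 9^{30} ≡ 1 (mod 31). 204 = 6×30 + 24. So 9^{204} ≡ 9^{24} ≡ 4 (mod 31)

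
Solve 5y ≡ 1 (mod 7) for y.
3

Using Extended Euclidean Algorithm:
gcd(5, 7) = 1
Bezout coefficients: 5 × 3 + 7 × -2 = 1
So 5 × 3 ≡ 1 (mod 7)
The inverse is 3 mod 7 = 3
Verification: 5 × 3 = 15 = 2 × 7 + 1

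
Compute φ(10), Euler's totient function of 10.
4

Prime factorization: 10 = 2 × 5
Using the formula φ(n) = n × Π(1 - 1/p) for each prime factor p:
φ(10) = 10 × (1 - 1/2) × (1 - 1/5)
φ(10) = 4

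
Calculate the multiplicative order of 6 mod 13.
Powers of 6 mod 13: 6^1≡6, 6^2≡10, 6^3≡8, 6^4≡9, 6^5≡2, 6^6≡12, 6^7≡7, 6^8≡3, 6^9≡5, 6^10≡4, 6^11≡11, 6^12≡1. Order = 12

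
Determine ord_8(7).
Powers of 7 mod 8: 7^1≡7, 7^2≡1. Order = 2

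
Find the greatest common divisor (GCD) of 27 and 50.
1

Using the Euclidean algorithm:
27 = 0 × 50 + 27
50 = 1 × 27 + 23
27 = 1 × 23 + 4
23 = 5 × 4 + 3
4 = 1 × 3 + 1
3 = 3 × 1 + 0

GCD(27, 50) = 1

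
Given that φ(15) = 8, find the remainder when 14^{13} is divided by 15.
By Euler: 14^{8} ≡ 1 (mod 15) since gcd(14, 15) = 1. 13 = 1×8 + 5. So 14^{13} ≡ 14^{5} ≡ 14 (mod 15)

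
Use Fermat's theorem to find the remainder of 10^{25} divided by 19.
15

By Fermat's Little Theorem, a^(p-1) ≡ 1 (mod p) for prime p and gcd(a, p) = 1
Here p = 19, so 10^18 ≡ 1 (mod 19)
We can reduce the exponent: 25 mod 18 = 7
So 10^25 ≡ 10^7 (mod 19)
Computing: 10^7 mod 19 = 15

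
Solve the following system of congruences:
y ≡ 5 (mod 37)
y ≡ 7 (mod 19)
634

Using the Chinese Remainder Theorem:
M = product of moduli = 703
For equation 1: M_1 = 19, 19 ≡ 19 (mod 37), inverse of 19 mod 37 is 2 (check: 19 × 2 = 38 ≡ 1 (mod 37))
For equation 2: M_2 = 37, 37 ≡ 18 (mod 19), inverse of 37 mod 19 is 18 (check: 18 × 18 = 324 ≡ 1 (mod 19))
Combine: y ≡ Σ r_i×M_i×(M_i⁻¹ mod m_i) = 5×19×2 + 7×37×18 = 190 + 4662 = 4852
4852 mod 703 = 634
y ≡ 634 (mod 703)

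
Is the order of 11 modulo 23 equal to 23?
No, the actual order is 22, not 23.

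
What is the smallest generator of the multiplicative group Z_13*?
p - 1 = 12 has prime divisors 2, 3. h is a primitive root mod 13 iff h^(12/q) ≢ 1 (mod 13) for each such q.
h = 2: 2^6 ≡ 12, 2^4 ≡ 3 (mod 13); none is 1, so 2 has order 12 and is a primitive root.
The smallest primitive root mod 13 is g = 2.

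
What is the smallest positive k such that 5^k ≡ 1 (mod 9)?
Powers of 5 mod 9: 5^1≡5, 5^2≡7, 5^3≡8, 5^4≡4, 5^5≡2, 5^6≡1. Order = 6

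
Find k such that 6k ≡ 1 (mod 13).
6^(-1) ≡ 11 (mod 13). Verification: 6 × 11 = 66 ≡ 1 (mod 13)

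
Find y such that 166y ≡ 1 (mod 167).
166^(-1) ≡ 166 (mod 167). Verification: 166 × 166 = 27556 ≡ 1 (mod 167)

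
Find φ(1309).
960

Prime factorization: 1309 = 7 × 11 × 17
Using the formula φ(n) = n × Π(1 - 1/p) for each prime factor p:
φ(1309) = 1309 × (1 - 1/7) × (1 - 1/11) × (1 - 1/17)
φ(1309) = 960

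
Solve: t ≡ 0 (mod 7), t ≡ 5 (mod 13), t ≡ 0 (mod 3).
M = 7 × 13 × 3 = 273. M₁ = 39, y₁ ≡ 2 (mod 7). M₂ = 21, y₂ ≡ 5 (mod 13). M₃ = 91, y₃ ≡ 1 (mod 3). t = 0×39×2 + 5×21×5 + 0×91×1 ≡ 252 (mod 273)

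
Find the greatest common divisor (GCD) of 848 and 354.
2

Using the Euclidean algorithm:
848 = 2 × 354 + 140
354 = 2 × 140 + 74
140 = 1 × 74 + 66
74 = 1 × 66 + 8
66 = 8 × 8 + 2
8 = 4 × 2 + 0

GCD(848, 354) = 2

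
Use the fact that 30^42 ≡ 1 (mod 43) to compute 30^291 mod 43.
By Fermat: 30^{42} ≡ 1 (mod 43). 291 = 6×42 + 39. So 30^{291} ≡ 30^{39} ≡ 32 (mod 43)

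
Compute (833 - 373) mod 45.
10

(833 - 373) = 460
460 mod 45 = 10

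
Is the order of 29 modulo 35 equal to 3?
No, the actual order is 2, not 3.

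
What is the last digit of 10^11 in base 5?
Using repeated squaring. 10 ≡ 0 (mod 5). 11 = 8 + 2 + 1 (binary 1011). Repeated squaring mod 5: 0^1 ≡ 0; 0^2 ≡ 0² = 0 ≡ 0; 0^4 ≡ 0² = 0 ≡ 0; 0^8 ≡ 0² = 0 ≡ 0. Multiply: 10^11 ≡ 0^8 × 0^2 × 0^1 ≡ 0 × 0 × 0 (mod 5): 0 × 0 = 0 ≡ 0; 0 × 0 = 0 ≡ 0. So 10^11 ≡ 0 (mod 5).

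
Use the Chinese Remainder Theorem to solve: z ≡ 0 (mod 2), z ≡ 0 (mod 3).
M = 2 × 3 = 6. M₁ = 3, y₁ ≡ 1 (mod 2). M₂ = 2, y₂ ≡ 2 (mod 3). z = 0×3×1 + 0×2×2 ≡ 0 (mod 6)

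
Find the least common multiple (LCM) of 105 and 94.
9870

First find GCD(105, 94) using the Euclidean algorithm:
105 = 1 × 94 + 11
94 = 8 × 11 + 6
11 = 1 × 6 + 5
6 = 1 × 5 + 1
5 = 5 × 1 + 0
GCD(105, 94) = 1

LCM formula: LCM(a, b) = (a × b) / GCD(a, b)
LCM(105, 94) = (105 × 94) / 1
LCM(105, 94) = 9870 / 1
LCM(105, 94) = 9870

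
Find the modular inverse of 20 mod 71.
20^(-1) ≡ 32 (mod 71). Verification: 20 × 32 = 640 ≡ 1 (mod 71)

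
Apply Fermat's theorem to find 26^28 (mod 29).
By Fermat's Little Theorem, 26^{28} ≡ 1 (mod 29) since 29 is prime and gcd(26, 29) = 1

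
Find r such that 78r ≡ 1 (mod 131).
78^(-1) ≡ 42 (mod 131). Verification: 78 × 42 = 3276 ≡ 1 (mod 131)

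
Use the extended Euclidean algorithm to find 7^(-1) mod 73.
Extended GCD: 7(21) + 73(-2) = 1. So 7^(-1) ≡ 21 ≡ 21 (mod 73). Verify: 7 × 21 = 147 ≡ 1 (mod 73)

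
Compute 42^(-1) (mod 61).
42^(-1) ≡ 16 (mod 61). Verification: 42 × 16 = 672 ≡ 1 (mod 61)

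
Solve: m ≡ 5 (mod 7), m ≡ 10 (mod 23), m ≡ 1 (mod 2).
M = 7 × 23 × 2 = 322. M₁ = 46, y₁ ≡ 2 (mod 7). M₂ = 14, y₂ ≡ 5 (mod 23). M₃ = 161, y₃ ≡ 1 (mod 2). m = 5×46×2 + 10×14×5 + 1×161×1 ≡ 33 (mod 322)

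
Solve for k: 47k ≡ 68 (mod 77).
8

Since gcd(47, 77) = 1 divides 68, a solution exists.
Multiply both sides by the inverse of 47 mod 77:
  47^(-1) mod 77 = 59
  x ≡ 59 × 68 ≡ 4012 ≡ 8 (mod 77)
Verification: 47 × 8 = 376 = 4 × 77 + 68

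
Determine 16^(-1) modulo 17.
16^(-1) ≡ 16 (mod 17). Verification: 16 × 16 = 256 ≡ 1 (mod 17)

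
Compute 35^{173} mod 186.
95

Using successive squaring:
Binary expansion of 173: 10101101
Powers of 35 mod 186 (each is the square of the previous):
  35^1 ≡ 35 (mod 186)
  35^2 ≡ 35² = 1225 ≡ 109 (mod 186)
  35^4 ≡ 109² = 11881 ≡ 163 (mod 186)
  35^8 ≡ 163² = 26569 ≡ 157 (mod 186)
  35^16 ≡ 157² = 24649 ≡ 97 (mod 186)
  35^32 ≡ 97² = 9409 ≡ 109 (mod 186)
  35^64 ≡ 109² = 11881 ≡ 163 (mod 186)
  35^128 ≡ 163² = 26569 ≡ 157 (mod 186)
173 = 128 + 32 + 8 + 4 + 1, so 35^173 = 35^128 × 35^32 × 35^8 × 35^4 × 35^1 ≡ 157 × 109 × 157 × 163 × 35 (mod 186)
Multiplying step by step:
  157 × 109 = 17113 ≡ 1 (mod 186)
  1 × 157 = 157 ≡ 157 (mod 186)
  157 × 163 = 25591 ≡ 109 (mod 186)
  109 × 35 = 3815 ≡ 95 (mod 186)
Result: 35^173 ≡ 95 (mod 186)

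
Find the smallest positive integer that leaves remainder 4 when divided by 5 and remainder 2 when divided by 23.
M = 5 × 23 = 115. M₁ = 23, y₁ ≡ 2 (mod 5). M₂ = 5, y₂ ≡ 14 (mod 23). k = 4×23×2 + 2×5×14 ≡ 94 (mod 115). The smallest positive such number is 94.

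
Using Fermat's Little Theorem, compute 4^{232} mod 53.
10

By Fermat's Little Theorem, a^(p-1) ≡ 1 (mod p) for prime p and gcd(a, p) = 1
Here p = 53, so 4^52 ≡ 1 (mod 53)
We can reduce the exponent: 232 mod 52 = 24
So 4^232 ≡ 4^24 (mod 53)
Computing: 4^24 mod 53 = 10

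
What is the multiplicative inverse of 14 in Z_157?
14^(-1) ≡ 101 (mod 157). Verification: 14 × 101 = 1414 ≡ 1 (mod 157)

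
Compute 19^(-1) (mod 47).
19^(-1) ≡ 5 (mod 47). Verification: 19 × 5 = 95 ≡ 1 (mod 47)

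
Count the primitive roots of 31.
8

The number of primitive roots modulo p is φ(p-1) = φ(30)
φ(30) = 8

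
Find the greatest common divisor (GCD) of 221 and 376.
1

Using the Euclidean algorithm:
221 = 0 × 376 + 221
376 = 1 × 221 + 155
221 = 1 × 155 + 66
155 = 2 × 66 + 23
66 = 2 × 23 + 20
23 = 1 × 20 + 3
20 = 6 × 3 + 2
3 = 1 × 2 + 1
2 = 2 × 1 + 0

GCD(221, 376) = 1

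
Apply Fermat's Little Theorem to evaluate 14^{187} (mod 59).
23

By Fermat's Little Theorem, a^(p-1) ≡ 1 (mod p) for prime p and gcd(a, p) = 1
Here p = 59, so 14^58 ≡ 1 (mod 59)
We can reduce the exponent: 187 mod 58 = 13
So 14^187 ≡ 14^13 (mod 59)
Computing: 14^13 mod 59 = 23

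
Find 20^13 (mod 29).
Using repeated squaring. 13 = 8 + 4 + 1 (binary 1101). Repeated squaring mod 29: 20^1 ≡ 20; 20^2 ≡ 20² = 400 ≡ 23; 20^4 ≡ 23² = 529 ≡ 7; 20^8 ≡ 7² = 49 ≡ 20. Multiply: 20^13 = 20^8 × 20^4 × 20^1 ≡ 20 × 7 × 20 (mod 29): 20 × 7 = 140 ≡ 24; 24 × 20 = 480 ≡ 16. So 20^13 ≡ 16 (mod 29).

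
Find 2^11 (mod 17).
Using repeated squaring. 11 = 8 + 2 + 1 (binary 1011). Repeated squaring mod 17: 2^1 ≡ 2; 2^2 ≡ 2² = 4 ≡ 4; 2^4 ≡ 4² = 16 ≡ 16; 2^8 ≡ 16² = 256 ≡ 1. Multiply: 2^11 = 2^8 × 2^2 × 2^1 ≡ 1 × 4 × 2 (mod 17): 1 × 4 = 4 ≡ 4; 4 × 2 = 8 ≡ 8. So 2^11 ≡ 8 (mod 17).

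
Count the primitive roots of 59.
28

The number of primitive roots modulo p is φ(p-1) = φ(58)
φ(58) = 28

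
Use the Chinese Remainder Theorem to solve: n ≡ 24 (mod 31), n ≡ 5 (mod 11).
148

Using the Chinese Remainder Theorem:
M = product of moduli = 341
For equation 1: M_1 = 11, 11 ≡ 11 (mod 31), inverse of 11 mod 31 is 17 (check: 11 × 17 = 187 ≡ 1 (mod 31))
For equation 2: M_2 = 31, 31 ≡ 9 (mod 11), inverse of 31 mod 11 is 5 (check: 9 × 5 = 45 ≡ 1 (mod 11))
Combine: n ≡ Σ r_i×M_i×(M_i⁻¹ mod m_i) = 24×11×17 + 5×31×5 = 4488 + 775 = 5263
5263 mod 341 = 148
n ≡ 148 (mod 341)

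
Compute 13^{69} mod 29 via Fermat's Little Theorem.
9

By Fermat's Little Theorem, a^(p-1) ≡ 1 (mod p) for prime p and gcd(a, p) = 1
Here p = 29, so 13^28 ≡ 1 (mod 29)
We can reduce the exponent: 69 mod 28 = 13
So 13^69 ≡ 13^13 (mod 29)
Computing: 13^13 mod 29 = 9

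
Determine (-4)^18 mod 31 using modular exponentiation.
Using repeated squaring. (-4) ≡ 27 (mod 31). 18 = 16 + 2 (binary 10010). Repeated squaring mod 31: 27^1 ≡ 27; 27^2 ≡ 27² = 729 ≡ 16; 27^4 ≡ 16² = 256 ≡ 8; 27^8 ≡ 8² = 64 ≡ 2; 27^16 ≡ 2² = 4 ≡ 4. Multiply: (-4)^18 ≡ 27^16 × 27^2 ≡ 4 × 16 (mod 31): 4 × 16 = 64 ≡ 2. So (-4)^18 ≡ 2 (mod 31).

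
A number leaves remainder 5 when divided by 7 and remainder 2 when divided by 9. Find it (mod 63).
M = 7 × 9 = 63. M₁ = 9, y₁ ≡ 4 (mod 7). M₂ = 7, y₂ ≡ 4 (mod 9). r = 5×9×4 + 2×7×4 ≡ 47 (mod 63)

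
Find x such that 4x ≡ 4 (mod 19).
1

Since gcd(4, 19) = 1 divides 4, a solution exists.
Multiply both sides by the inverse of 4 mod 19:
  4^(-1) mod 19 = 5
  x ≡ 5 × 4 ≡ 20 ≡ 1 (mod 19)
Verification: 4 × 1 = 4 = 0 × 19 + 4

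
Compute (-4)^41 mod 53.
Using repeated squaring. (-4) ≡ 49 (mod 53). 41 = 32 + 8 + 1 (binary 101001). Repeated squaring mod 53: 49^1 ≡ 49; 49^2 ≡ 49² = 2401 ≡ 16; 49^4 ≡ 16² = 256 ≡ 44; 49^8 ≡ 44² = 1936 ≡ 28; 49^16 ≡ 28² = 784 ≡ 42; 49^32 ≡ 42² = 1764 ≡ 15. Multiply: (-4)^41 ≡ 49^32 × 49^8 × 49^1 ≡ 15 × 28 × 49 (mod 53): 15 × 28 = 420 ≡ 49; 49 × 49 = 2401 ≡ 16. So (-4)^41 ≡ 16 (mod 53).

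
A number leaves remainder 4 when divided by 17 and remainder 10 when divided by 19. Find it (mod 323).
M = 17 × 19 = 323. M₁ = 19, y₁ ≡ 9 (mod 17). M₂ = 17, y₂ ≡ 9 (mod 19). r = 4×19×9 + 10×17×9 ≡ 276 (mod 323)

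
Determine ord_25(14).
Powers of 14 mod 25: 14^1≡14, 14^2≡21, 14^3≡19, 14^4≡16, 14^5≡24, 14^6≡11, 14^7≡4, 14^8≡6, 14^9≡9, 14^10≡1. Order = 10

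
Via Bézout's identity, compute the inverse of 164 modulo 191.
Extended GCD: 164(-92) + 191(79) = 1. So 164^(-1) ≡ 99 ≡ 99 (mod 191). Verify: 164 × 99 = 16236 ≡ 1 (mod 191)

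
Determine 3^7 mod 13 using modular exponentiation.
7 = 4 + 2 + 1 (binary 111). Repeated squaring mod 13: 3^1 ≡ 3; 3^2 ≡ 3² = 9 ≡ 9; 3^4 ≡ 9² = 81 ≡ 3. Multiply: 3^7 = 3^4 × 3^2 × 3^1 ≡ 3 × 9 × 3 (mod 13): 3 × 9 = 27 ≡ 1; 1 × 3 = 3 ≡ 3. So 3^7 ≡ 3 (mod 13).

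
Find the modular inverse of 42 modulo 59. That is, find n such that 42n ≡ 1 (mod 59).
52

Using Extended Euclidean Algorithm:
gcd(42, 59) = 1
Bezout coefficients: 42 × -7 + 59 × 5 = 1
So 42 × -7 ≡ 1 (mod 59)
The inverse is -7 mod 59 = 52
Verification: 42 × 52 = 2184 = 37 × 59 + 1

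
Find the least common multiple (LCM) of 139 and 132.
18348

First find GCD(139, 132) using the Euclidean algorithm:
139 = 1 × 132 + 7
132 = 18 × 7 + 6
7 = 1 × 6 + 1
6 = 6 × 1 + 0
GCD(139, 132) = 1

LCM formula: LCM(a, b) = (a × b) / GCD(a, b)
LCM(139, 132) = (139 × 132) / 1
LCM(139, 132) = 18348 / 1
LCM(139, 132) = 18348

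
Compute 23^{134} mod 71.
48

Using successive squaring:
Binary expansion of 134: 10000110
Powers of 23 mod 71 (each is the square of the previous):
  23^1 ≡ 23 (mod 71)
  23^2 ≡ 23² = 529 ≡ 32 (mod 71)
  23^4 ≡ 32² = 1024 ≡ 30 (mod 71)
  23^8 ≡ 30² = 900 ≡ 48 (mod 71)
  23^16 ≡ 48² = 2304 ≡ 32 (mod 71)
  23^32 ≡ 32² = 1024 ≡ 30 (mod 71)
  23^64 ≡ 30² = 900 ≡ 48 (mod 71)
  23^128 ≡ 48² = 2304 ≡ 32 (mod 71)
134 = 128 + 4 + 2, so 23^134 = 23^128 × 23^4 × 23^2 ≡ 32 × 30 × 32 (mod 71)
Multiplying step by step:
  32 × 30 = 960 ≡ 37 (mod 71)
  37 × 32 = 1184 ≡ 48 (mod 71)
Result: 23^134 ≡ 48 (mod 71)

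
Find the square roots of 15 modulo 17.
The square roots of 15 mod 17 are 7 and 10. Verify: 7² = 49 ≡ 15 (mod 17)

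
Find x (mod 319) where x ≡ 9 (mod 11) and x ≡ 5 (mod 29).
M = 11 × 29 = 319. M₁ = 29, y₁ ≡ 8 (mod 11). M₂ = 11, y₂ ≡ 8 (mod 29). x = 9×29×8 + 5×11×8 ≡ 295 (mod 319)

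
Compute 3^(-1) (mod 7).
5

Using Extended Euclidean Algorithm:
gcd(3, 7) = 1
Bezout coefficients: 3 × -2 + 7 × 1 = 1
So 3 × -2 ≡ 1 (mod 7)
The inverse is -2 mod 7 = 5
Verification: 3 × 5 = 15 = 2 × 7 + 1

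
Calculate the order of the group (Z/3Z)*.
2

Prime factorization: 3 = 3
Using the formula φ(n) = n × Π(1 - 1/p) for each prime factor p:
φ(3) = 3 × (1 - 1/3)
φ(3) = 2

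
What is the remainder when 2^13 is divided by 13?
Using Fermat: 2^{12} ≡ 1 (mod 13). 13 ≡ 1 (mod 12). So 2^{13} ≡ 2^{1} ≡ 2 (mod 13)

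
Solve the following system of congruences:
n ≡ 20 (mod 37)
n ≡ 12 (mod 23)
242

Using the Chinese Remainder Theorem:
M = product of moduli = 851
For equation 1: M_1 = 23, 23 ≡ 23 (mod 37), inverse of 23 mod 37 is 29 (check: 23 × 29 = 667 ≡ 1 (mod 37))
For equation 2: M_2 = 37, 37 ≡ 14 (mod 23), inverse of 37 mod 23 is 5 (check: 14 × 5 = 70 ≡ 1 (mod 23))
Combine: n ≡ Σ r_i×M_i×(M_i⁻¹ mod m_i) = 20×23×29 + 12×37×5 = 13340 + 2220 = 15560
15560 mod 851 = 242
n ≡ 242 (mod 851)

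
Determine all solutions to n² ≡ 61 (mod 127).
The square roots of 61 mod 127 are 76 and 51. Verify: 76² = 5776 ≡ 61 (mod 127)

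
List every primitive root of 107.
Primitive roots mod 107: {2, 5, 6, 7, 8, 15, 17, 18, 20, 21, 22, 24, 26, 28, 31, 32, 38, 43, 45, 46, 50, 51, 54, 55, 58, 59, 60, 63, 65, 66, 67, 68, 70, 71, 72, 73, 74, 77, 78, 80, 82, 84, 88, 91, 93, 94, 95, 96, 97, 98, 103, 104}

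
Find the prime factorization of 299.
13 × 23

Divide by primes starting from smallest:
299 ÷ 13 = 23
23 ÷ 23 = 1

299 = 13 × 23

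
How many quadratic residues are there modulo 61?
For prime 61, there are (p-1)/2 = (61-1)/2 = 30 quadratic residues (excluding 0).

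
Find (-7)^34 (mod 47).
Using repeated squaring. (-7) ≡ 40 (mod 47). 34 = 32 + 2 (binary 100010). Repeated squaring mod 47: 40^1 ≡ 40; 40^2 ≡ 40² = 1600 ≡ 2; 40^4 ≡ 2² = 4 ≡ 4; 40^8 ≡ 4² = 16 ≡ 16; 40^16 ≡ 16² = 256 ≡ 21; 40^32 ≡ 21² = 441 ≡ 18. Multiply: (-7)^34 ≡ 40^32 × 40^2 ≡ 18 × 2 (mod 47): 18 × 2 = 36 ≡ 36. So (-7)^34 ≡ 36 (mod 47).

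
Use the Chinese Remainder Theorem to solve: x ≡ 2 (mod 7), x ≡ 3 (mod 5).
23

Using the Chinese Remainder Theorem:
M = product of moduli = 35
For equation 1: M_1 = 5, 5 ≡ 5 (mod 7), inverse of 5 mod 7 is 3 (check: 5 × 3 = 15 ≡ 1 (mod 7))
For equation 2: M_2 = 7, 7 ≡ 2 (mod 5), inverse of 7 mod 5 is 3 (check: 2 × 3 = 6 ≡ 1 (mod 5))
Combine: x ≡ Σ r_i×M_i×(M_i⁻¹ mod m_i) = 2×5×3 + 3×7×3 = 30 + 63 = 93
93 mod 35 = 23
x ≡ 23 (mod 35)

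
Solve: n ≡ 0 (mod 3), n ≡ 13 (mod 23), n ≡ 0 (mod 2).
M = 3 × 23 × 2 = 138. M₁ = 46, y₁ ≡ 1 (mod 3). M₂ = 6, y₂ ≡ 4 (mod 23). M₃ = 69, y₃ ≡ 1 (mod 2). n = 0×46×1 + 13×6×4 + 0×69×1 ≡ 36 (mod 138)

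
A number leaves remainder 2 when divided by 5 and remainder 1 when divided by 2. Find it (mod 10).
M = 5 × 2 = 10. M₁ = 2, y₁ ≡ 3 (mod 5). M₂ = 5, y₂ ≡ 1 (mod 2). k = 2×2×3 + 1×5×1 ≡ 7 (mod 10)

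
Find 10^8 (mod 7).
10 ≡ 3 (mod 7). 8 = 8 (binary 1000). Repeated squaring mod 7: 3^1 ≡ 3; 3^2 ≡ 3² = 9 ≡ 2; 3^4 ≡ 2² = 4 ≡ 4; 3^8 ≡ 4² = 16 ≡ 2. So 10^8 ≡ 2 (mod 7).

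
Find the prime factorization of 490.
2 × 5 × 7^2

Divide by primes starting from smallest:
490 ÷ 2 = 245
245 ÷ 5 = 49
49 ÷ 7 = 7
7 ÷ 7 = 1

490 = 2 × 5 × 7^2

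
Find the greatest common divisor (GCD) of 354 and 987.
3

Using the Euclidean algorithm:
354 = 0 × 987 + 354
987 = 2 × 354 + 279
354 = 1 × 279 + 75
279 = 3 × 75 + 54
75 = 1 × 54 + 21
54 = 2 × 21 + 12
21 = 1 × 12 + 9
12 = 1 × 9 + 3
9 = 3 × 3 + 0

GCD(354, 987) = 3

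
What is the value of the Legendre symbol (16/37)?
(16/37) = 16^{18} mod 37 = 1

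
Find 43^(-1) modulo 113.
92

Using Extended Euclidean Algorithm:
gcd(43, 113) = 1
Bezout coefficients: 43 × -21 + 113 × 8 = 1
So 43 × -21 ≡ 1 (mod 113)
The inverse is -21 mod 113 = 92
Verification: 43 × 92 = 3956 = 35 × 113 + 1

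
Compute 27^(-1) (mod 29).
27^(-1) ≡ 14 (mod 29). Verification: 27 × 14 = 378 ≡ 1 (mod 29)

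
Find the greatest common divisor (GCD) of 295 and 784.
1

Using the Euclidean algorithm:
295 = 0 × 784 + 295
784 = 2 × 295 + 194
295 = 1 × 194 + 101
194 = 1 × 101 + 93
101 = 1 × 93 + 8
93 = 11 × 8 + 5
8 = 1 × 5 + 3
5 = 1 × 3 + 2
3 = 1 × 2 + 1
2 = 2 × 1 + 0

GCD(295, 784) = 1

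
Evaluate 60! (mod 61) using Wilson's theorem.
By Wilson's theorem, (60)! ≡ -1 ≡ 60 (mod 61)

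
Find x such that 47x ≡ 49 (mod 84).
35

Since gcd(47, 84) = 1 divides 49, a solution exists.
Multiply both sides by the inverse of 47 mod 84:
  47^(-1) mod 84 = 59
  x ≡ 59 × 49 ≡ 2891 ≡ 35 (mod 84)
Verification: 47 × 35 = 1645 = 19 × 84 + 49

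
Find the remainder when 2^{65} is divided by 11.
By Fermat: 2^{10} ≡ 1 (mod 11). 65 = 6×10 + 5. So 2^{65} ≡ 2^{5} ≡ 10 (mod 11)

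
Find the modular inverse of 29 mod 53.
29^(-1) ≡ 11 (mod 53). Verification: 29 × 11 = 319 ≡ 1 (mod 53)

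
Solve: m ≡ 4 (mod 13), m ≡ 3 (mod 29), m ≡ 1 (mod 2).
M = 13 × 29 × 2 = 754. M₁ = 58, y₁ ≡ 11 (mod 13). M₂ = 26, y₂ ≡ 19 (mod 29). M₃ = 377, y₃ ≡ 1 (mod 2). m = 4×58×11 + 3×26×19 + 1×377×1 ≡ 641 (mod 754)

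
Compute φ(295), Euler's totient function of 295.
232

Prime factorization: 295 = 5 × 59
Using the formula φ(n) = n × Π(1 - 1/p) for each prime factor p:
φ(295) = 295 × (1 - 1/5) × (1 - 1/59)
φ(295) = 232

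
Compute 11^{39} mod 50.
41

Using successive squaring:
Binary expansion of 39: 100111
Powers of 11 mod 50 (each is the square of the previous):
  11^1 ≡ 11 (mod 50)
  11^2 ≡ 11² = 121 ≡ 21 (mod 50)
  11^4 ≡ 21² = 441 ≡ 41 (mod 50)
  11^8 ≡ 41² = 1681 ≡ 31 (mod 50)
  11^16 ≡ 31² = 961 ≡ 11 (mod 50)
  11^32 ≡ 11² = 121 ≡ 21 (mod 50)
39 = 32 + 4 + 2 + 1, so 11^39 = 11^32 × 11^4 × 11^2 × 11^1 ≡ 21 × 41 × 21 × 11 (mod 50)
Multiplying step by step:
  21 × 41 = 861 ≡ 11 (mod 50)
  11 × 21 = 231 ≡ 31 (mod 50)
  31 × 11 = 341 ≡ 41 (mod 50)
Result: 11^39 ≡ 41 (mod 50)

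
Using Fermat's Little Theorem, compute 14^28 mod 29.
By Fermat's Little Theorem, 14^{28} ≡ 1 (mod 29) since 29 is prime and gcd(14, 29) = 1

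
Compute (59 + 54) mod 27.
5

(59 + 54) = 113
113 mod 27 = 5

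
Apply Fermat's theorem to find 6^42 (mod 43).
By Fermat's Little Theorem, 6^{42} ≡ 1 (mod 43) since 43 is prime and gcd(6, 43) = 1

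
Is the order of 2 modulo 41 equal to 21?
No, the actual order is 20, not 21.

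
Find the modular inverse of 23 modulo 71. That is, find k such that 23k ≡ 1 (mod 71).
34

Using Extended Euclidean Algorithm:
gcd(23, 71) = 1
Bezout coefficients: 23 × 34 + 71 × -11 = 1
So 23 × 34 ≡ 1 (mod 71)
The inverse is 34 mod 71 = 34
Verification: 23 × 34 = 782 = 11 × 71 + 1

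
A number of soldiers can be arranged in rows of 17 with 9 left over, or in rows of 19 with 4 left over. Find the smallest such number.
M = 17 × 19 = 323. M₁ = 19, y₁ ≡ 9 (mod 17). M₂ = 17, y₂ ≡ 9 (mod 19). x = 9×19×9 + 4×17×9 ≡ 213 (mod 323). The smallest positive such number is 213.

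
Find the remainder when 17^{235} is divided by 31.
By Fermat: 17^{30} ≡ 1 (mod 31). 235 = 7×30 + 25. So 17^{235} ≡ 17^{25} ≡ 6 (mod 31)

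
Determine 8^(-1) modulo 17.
8^(-1) ≡ 15 (mod 17). Verification: 8 × 15 = 120 ≡ 1 (mod 17)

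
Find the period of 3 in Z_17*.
Powers of 3 mod 17: 3^1≡3, 3^2≡9, 3^3≡10, 3^4≡13, 3^5≡5, 3^6≡15, 3^7≡11, 3^8≡16, 3^9≡14, 3^10≡8, 3^11≡7, 3^12≡4, 3^13≡12, 3^14≡2, 3^15≡6, 3^16≡1. Order = 16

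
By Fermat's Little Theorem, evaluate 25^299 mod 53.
By Fermat: 25^{52} ≡ 1 (mod 53). 299 = 5×52 + 39. So 25^{299} ≡ 25^{39} ≡ 52 (mod 53)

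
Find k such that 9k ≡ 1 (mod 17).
9^(-1) ≡ 2 (mod 17). Verification: 9 × 2 = 18 ≡ 1 (mod 17)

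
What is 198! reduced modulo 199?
By Wilson's theorem, (198)! ≡ -1 ≡ 198 (mod 199)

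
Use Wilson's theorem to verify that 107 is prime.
(106)! mod 107 = 106. Since this equals -1 (mod 107), Wilson confirms 107 is prime.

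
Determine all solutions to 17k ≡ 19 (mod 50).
7

Since gcd(17, 50) = 1 divides 19, a solution exists.
Multiply both sides by the inverse of 17 mod 50:
  17^(-1) mod 50 = 3
  x ≡ 3 × 19 ≡ 57 ≡ 7 (mod 50)
Verification: 17 × 7 = 119 = 2 × 50 + 19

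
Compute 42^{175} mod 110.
78

Using successive squaring:
Binary expansion of 175: 10101111
Powers of 42 mod 110 (each is the square of the previous):
  42^1 ≡ 42 (mod 110)
  42^2 ≡ 42² = 1764 ≡ 4 (mod 110)
  42^4 ≡ 4² = 16 ≡ 16 (mod 110)
  42^8 ≡ 16² = 256 ≡ 36 (mod 110)
  42^16 ≡ 36² = 1296 ≡ 86 (mod 110)
  42^32 ≡ 86² = 7396 ≡ 26 (mod 110)
  42^64 ≡ 26² = 676 ≡ 16 (mod 110)
  42^128 ≡ 16² = 256 ≡ 36 (mod 110)
175 = 128 + 32 + 8 + 4 + 2 + 1, so 42^175 = 42^128 × 42^32 × 42^8 × 42^4 × 42^2 × 42^1 ≡ 36 × 26 × 36 × 16 × 4 × 42 (mod 110)
Multiplying step by step:
  36 × 26 = 936 ≡ 56 (mod 110)
  56 × 36 = 2016 ≡ 36 (mod 110)
  36 × 16 = 576 ≡ 26 (mod 110)
  26 × 4 = 104 ≡ 104 (mod 110)
  104 × 42 = 4368 ≡ 78 (mod 110)
Result: 42^175 ≡ 78 (mod 110)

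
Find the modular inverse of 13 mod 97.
13^(-1) ≡ 15 (mod 97). Verification: 13 × 15 = 195 ≡ 1 (mod 97)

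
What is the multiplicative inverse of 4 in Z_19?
4^(-1) ≡ 5 (mod 19). Verification: 4 × 5 = 20 ≡ 1 (mod 19)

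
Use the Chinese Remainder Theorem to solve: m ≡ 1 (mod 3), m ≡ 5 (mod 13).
M = 3 × 13 = 39. M₁ = 13, y₁ ≡ 1 (mod 3). M₂ = 3, y₂ ≡ 9 (mod 13). m = 1×13×1 + 5×3×9 ≡ 31 (mod 39)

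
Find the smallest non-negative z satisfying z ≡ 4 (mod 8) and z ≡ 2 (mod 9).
M = 8 × 9 = 72. M₁ = 9, y₁ ≡ 1 (mod 8). M₂ = 8, y₂ ≡ 8 (mod 9). z = 4×9×1 + 2×8×8 ≡ 20 (mod 72)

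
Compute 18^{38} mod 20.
4

Using successive squaring:
Binary expansion of 38: 100110
Powers of 18 mod 20 (each is the square of the previous):
  18^1 ≡ 18 (mod 20)
  18^2 ≡ 18² = 324 ≡ 4 (mod 20)
  18^4 ≡ 4² = 16 ≡ 16 (mod 20)
  18^8 ≡ 16² = 256 ≡ 16 (mod 20)
  18^16 ≡ 16² = 256 ≡ 16 (mod 20)
  18^32 ≡ 16² = 256 ≡ 16 (mod 20)
38 = 32 + 4 + 2, so 18^38 = 18^32 × 18^4 × 18^2 ≡ 16 × 16 × 4 (mod 20)
Multiplying step by step:
  16 × 16 = 256 ≡ 16 (mod 20)
  16 × 4 = 64 ≡ 4 (mod 20)
Result: 18^38 ≡ 4 (mod 20)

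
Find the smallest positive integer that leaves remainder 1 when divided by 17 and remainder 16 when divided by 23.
M = 17 × 23 = 391. M₁ = 23, y₁ ≡ 3 (mod 17). M₂ = 17, y₂ ≡ 19 (mod 23). y = 1×23×3 + 16×17×19 ≡ 154 (mod 391). The smallest positive such number is 154.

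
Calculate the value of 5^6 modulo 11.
6 = 4 + 2 (binary 110). Repeated squaring mod 11: 5^1 ≡ 5; 5^2 ≡ 5² = 25 ≡ 3; 5^4 ≡ 3² = 9 ≡ 9. Multiply: 5^6 = 5^4 × 5^2 ≡ 9 × 3 (mod 11): 9 × 3 = 27 ≡ 5. So 5^6 ≡ 5 (mod 11).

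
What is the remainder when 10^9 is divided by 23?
9 = 8 + 1 (binary 1001). Repeated squaring mod 23: 10^1 ≡ 10; 10^2 ≡ 10² = 100 ≡ 8; 10^4 ≡ 8² = 64 ≡ 18; 10^8 ≡ 18² = 324 ≡ 2. Multiply: 10^9 = 10^8 × 10^1 ≡ 2 × 10 (mod 23): 2 × 10 = 20 ≡ 20. So 10^9 ≡ 20 (mod 23).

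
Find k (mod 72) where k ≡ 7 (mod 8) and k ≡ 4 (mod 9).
M = 8 × 9 = 72. M₁ = 9, y₁ ≡ 1 (mod 8). M₂ = 8, y₂ ≡ 8 (mod 9). k = 7×9×1 + 4×8×8 ≡ 31 (mod 72)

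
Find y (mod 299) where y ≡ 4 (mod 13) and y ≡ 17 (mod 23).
M = 13 × 23 = 299. M₁ = 23, y₁ ≡ 4 (mod 13). M₂ = 13, y₂ ≡ 16 (mod 23). y = 4×23×4 + 17×13×16 ≡ 17 (mod 299)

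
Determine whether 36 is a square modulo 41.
By Euler's criterion: 36^{20} ≡ 1 (mod 41). Since this equals 1, 36 is a QR.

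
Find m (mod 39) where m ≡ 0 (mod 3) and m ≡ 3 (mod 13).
M = 3 × 13 = 39. M₁ = 13, y₁ ≡ 1 (mod 3). M₂ = 3, y₂ ≡ 9 (mod 13). m = 0×13×1 + 3×3×9 ≡ 3 (mod 39)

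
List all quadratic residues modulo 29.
QRs mod 29: {1, 4, 5, 6, 7, 9, 13, 16, 20, 22, 23, 24, 25, 28}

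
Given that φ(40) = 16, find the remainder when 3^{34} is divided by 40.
By Euler: 3^{16} ≡ 1 (mod 40) since gcd(3, 40) = 1. 34 = 2×16 + 2. So 3^{34} ≡ 3^{2} ≡ 9 (mod 40)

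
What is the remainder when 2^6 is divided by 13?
6 = 4 + 2 (binary 110). Repeated squaring mod 13: 2^1 ≡ 2; 2^2 ≡ 2² = 4 ≡ 4; 2^4 ≡ 4² = 16 ≡ 3. Multiply: 2^6 = 2^4 × 2^2 ≡ 3 × 4 (mod 13): 3 × 4 = 12 ≡ 12. So 2^6 ≡ 12 (mod 13).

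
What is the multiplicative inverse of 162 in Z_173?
162^(-1) ≡ 110 (mod 173). Verification: 162 × 110 = 17820 ≡ 1 (mod 173)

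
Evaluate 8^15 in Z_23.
Using repeated squaring. 15 = 8 + 4 + 2 + 1 (binary 1111). Repeated squaring mod 23: 8^1 ≡ 8; 8^2 ≡ 8² = 64 ≡ 18; 8^4 ≡ 18² = 324 ≡ 2; 8^8 ≡ 2² = 4 ≡ 4. Multiply: 8^15 = 8^8 × 8^4 × 8^2 × 8^1 ≡ 4 × 2 × 18 × 8 (mod 23): 4 × 2 = 8 ≡ 8; 8 × 18 = 144 ≡ 6; 6 × 8 = 48 ≡ 2. So 8^15 ≡ 2 (mod 23).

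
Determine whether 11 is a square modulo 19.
By Euler's criterion: 11^{9} ≡ 1 (mod 19). Since this equals 1, 11 is a QR.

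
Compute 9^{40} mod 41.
1

Using successive squaring:
Binary expansion of 40: 101000
Powers of 9 mod 41 (each is the square of the previous):
  9^1 ≡ 9 (mod 41)
  9^2 ≡ 9² = 81 ≡ 40 (mod 41)
  9^4 ≡ 40² = 1600 ≡ 1 (mod 41)
  9^8 ≡ 1² = 1 ≡ 1 (mod 41)
  9^16 ≡ 1² = 1 ≡ 1 (mod 41)
  9^32 ≡ 1² = 1 ≡ 1 (mod 41)
40 = 32 + 8, so 9^40 = 9^32 × 9^8 ≡ 1 × 1 (mod 41)
Multiplying step by step:
  1 × 1 = 1 ≡ 1 (mod 41)
Result: 9^40 ≡ 1 (mod 41)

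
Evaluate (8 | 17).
(8/17) = 8^{8} mod 17 = 1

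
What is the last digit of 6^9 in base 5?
6 ≡ 1 (mod 5). 9 = 8 + 1 (binary 1001). Repeated squaring mod 5: 1^1 ≡ 1; 1^2 ≡ 1² = 1 ≡ 1; 1^4 ≡ 1² = 1 ≡ 1; 1^8 ≡ 1² = 1 ≡ 1. Multiply: 6^9 ≡ 1^8 × 1^1 ≡ 1 × 1 (mod 5): 1 × 1 = 1 ≡ 1. So 6^9 ≡ 1 (mod 5).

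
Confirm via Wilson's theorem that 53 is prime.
(52)! mod 53 = 52. Since this equals -1 (mod 53), Wilson confirms 53 is prime.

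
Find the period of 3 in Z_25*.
Powers of 3 mod 25: 3^1≡3, 3^2≡9, 3^3≡2, 3^4≡6, 3^5≡18, 3^6≡4, 3^7≡12, 3^8≡11, 3^9≡8, 3^10≡24, 3^11≡22, 3^12≡16, 3^13≡23, 3^14≡19, 3^15≡7, 3^16≡21, 3^17≡13, 3^18≡14, 3^19≡17, 3^20≡1. Order = 20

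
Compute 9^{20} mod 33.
12

Using successive squaring:
Binary expansion of 20: 10100
Powers of 9 mod 33 (each is the square of the previous):
  9^1 ≡ 9 (mod 33)
  9^2 ≡ 9² = 81 ≡ 15 (mod 33)
  9^4 ≡ 15² = 225 ≡ 27 (mod 33)
  9^8 ≡ 27² = 729 ≡ 3 (mod 33)
  9^16 ≡ 3² = 9 ≡ 9 (mod 33)
20 = 16 + 4, so 9^20 = 9^16 × 9^4 ≡ 9 × 27 (mod 33)
Multiplying step by step:
  9 × 27 = 243 ≡ 12 (mod 33)
Result: 9^20 ≡ 12 (mod 33)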